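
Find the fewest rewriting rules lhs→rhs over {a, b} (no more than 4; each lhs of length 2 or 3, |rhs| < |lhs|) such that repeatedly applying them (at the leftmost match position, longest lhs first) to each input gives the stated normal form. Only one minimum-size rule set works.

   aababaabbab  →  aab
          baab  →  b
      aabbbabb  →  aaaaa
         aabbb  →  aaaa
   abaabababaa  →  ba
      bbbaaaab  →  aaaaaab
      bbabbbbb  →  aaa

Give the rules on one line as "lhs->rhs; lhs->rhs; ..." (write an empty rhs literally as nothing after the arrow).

aba->; baa->; bb->; bbb->aa

  | aababaabbab => abaabbab => abbab => aab
  | baab => b
  | aabbbabb => aaaaabb => aaaaa
  | aabbb => aaaa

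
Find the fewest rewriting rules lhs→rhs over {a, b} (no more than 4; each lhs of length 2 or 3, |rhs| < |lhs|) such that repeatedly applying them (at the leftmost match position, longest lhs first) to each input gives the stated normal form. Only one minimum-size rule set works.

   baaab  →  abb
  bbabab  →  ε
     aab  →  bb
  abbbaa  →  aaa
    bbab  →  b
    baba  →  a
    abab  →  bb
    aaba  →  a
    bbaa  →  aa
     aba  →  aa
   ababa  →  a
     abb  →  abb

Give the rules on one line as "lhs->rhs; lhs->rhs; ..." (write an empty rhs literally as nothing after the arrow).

  | baaab => aaab => abb
  | bbabab => bab => ε
  | aab => bb
  | abbbaa => abbaa => abaa => aaa

aab->bb; aba->aa; ba->a; bab->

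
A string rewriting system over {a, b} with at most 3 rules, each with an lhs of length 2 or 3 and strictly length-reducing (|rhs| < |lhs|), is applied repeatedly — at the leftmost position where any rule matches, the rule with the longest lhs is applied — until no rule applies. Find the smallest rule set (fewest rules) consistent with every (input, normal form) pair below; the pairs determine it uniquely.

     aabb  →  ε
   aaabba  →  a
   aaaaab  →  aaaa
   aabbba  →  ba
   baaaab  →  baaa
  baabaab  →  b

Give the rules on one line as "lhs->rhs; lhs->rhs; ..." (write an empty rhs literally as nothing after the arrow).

  | aabb => ab => ε
  | aaabba => aaba => aab => a
  | aaaaab => aaaa
  | aabbba => abba => ba

ab->; aba->ab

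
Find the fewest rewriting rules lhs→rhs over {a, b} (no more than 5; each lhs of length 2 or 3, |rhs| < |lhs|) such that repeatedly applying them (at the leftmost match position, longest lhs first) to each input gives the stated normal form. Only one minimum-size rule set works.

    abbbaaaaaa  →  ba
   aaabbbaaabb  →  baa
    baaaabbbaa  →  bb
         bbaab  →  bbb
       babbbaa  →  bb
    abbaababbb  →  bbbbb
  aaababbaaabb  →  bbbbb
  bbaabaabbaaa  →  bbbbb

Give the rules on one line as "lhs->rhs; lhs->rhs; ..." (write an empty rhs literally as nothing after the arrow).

aaa->a; ab->a; aba->b; bba->bb

  | abbbaaaaaa => abbaaaaaa => abaaaaaa => baaaaa => baaa => ba
  | aaabbbaaabb => abbbaaabb => abbaaabb => abaaabb => baabb => baab => baa
  | baaaabbbaa => baabbbaa => baabbaa => baabaa => baba => bb
  | bbaab => bbab => bbb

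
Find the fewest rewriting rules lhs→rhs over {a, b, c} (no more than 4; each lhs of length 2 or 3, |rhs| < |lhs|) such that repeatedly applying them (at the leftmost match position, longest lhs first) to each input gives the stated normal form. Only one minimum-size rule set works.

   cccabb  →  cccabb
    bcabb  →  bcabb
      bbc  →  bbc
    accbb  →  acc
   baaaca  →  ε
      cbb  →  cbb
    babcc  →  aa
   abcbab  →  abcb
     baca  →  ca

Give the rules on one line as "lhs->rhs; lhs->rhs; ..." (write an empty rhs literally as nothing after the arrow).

aac->b; ba->; bcc->aa; ccb->cc

  | cccabb
  | bcabb
  | bbc
  | accbb => accb => acc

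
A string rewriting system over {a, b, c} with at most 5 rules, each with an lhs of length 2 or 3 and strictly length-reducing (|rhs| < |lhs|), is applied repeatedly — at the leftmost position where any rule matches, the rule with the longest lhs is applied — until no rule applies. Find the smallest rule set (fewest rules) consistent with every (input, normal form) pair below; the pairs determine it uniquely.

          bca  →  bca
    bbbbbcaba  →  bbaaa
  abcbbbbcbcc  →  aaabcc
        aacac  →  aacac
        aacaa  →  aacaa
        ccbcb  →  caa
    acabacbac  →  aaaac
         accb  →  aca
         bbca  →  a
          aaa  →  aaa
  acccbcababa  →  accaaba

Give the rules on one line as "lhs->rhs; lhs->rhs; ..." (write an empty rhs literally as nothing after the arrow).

  | bca
  | bbbbbcaba => bbbaba => bbaaa
  | abcbbbbcbcc => ababbbcbcc => aaabbcbcc => aaabcc
  | aacac

bab->aa; bbc->; cab->; cb->a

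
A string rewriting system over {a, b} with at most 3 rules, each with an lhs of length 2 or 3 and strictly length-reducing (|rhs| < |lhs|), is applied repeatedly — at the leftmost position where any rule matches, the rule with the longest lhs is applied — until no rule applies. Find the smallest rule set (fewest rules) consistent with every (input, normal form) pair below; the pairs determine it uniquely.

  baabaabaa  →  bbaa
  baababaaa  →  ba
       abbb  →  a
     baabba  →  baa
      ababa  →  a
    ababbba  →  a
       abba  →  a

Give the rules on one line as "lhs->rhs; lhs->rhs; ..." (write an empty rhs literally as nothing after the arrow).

  | baabaabaa => baaabaa => bbaa
  | baababaaa => baabaaa => baaaa => ba
  | abbb => abb => ab => a
  | baabba => baaba => baa

aaa->; ab->a; aba->a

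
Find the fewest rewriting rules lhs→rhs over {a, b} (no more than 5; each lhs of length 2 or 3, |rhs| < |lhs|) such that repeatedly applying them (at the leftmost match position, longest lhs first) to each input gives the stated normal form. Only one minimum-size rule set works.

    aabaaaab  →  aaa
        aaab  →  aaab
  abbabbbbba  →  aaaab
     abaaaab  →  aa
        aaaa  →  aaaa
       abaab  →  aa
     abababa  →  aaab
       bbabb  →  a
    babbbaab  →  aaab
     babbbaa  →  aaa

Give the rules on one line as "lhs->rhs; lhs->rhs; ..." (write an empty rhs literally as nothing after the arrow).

  | aabaaaab => aabaaab => aabaab => aabab => aaa
  | aaab
  | abbabbbbba => aabbbbba => aaabbba => aaaaba => aaaab
  | abaaaab => abaaab => abaab => abab => aa

ba->b; bab->a; bb->; bbb->ab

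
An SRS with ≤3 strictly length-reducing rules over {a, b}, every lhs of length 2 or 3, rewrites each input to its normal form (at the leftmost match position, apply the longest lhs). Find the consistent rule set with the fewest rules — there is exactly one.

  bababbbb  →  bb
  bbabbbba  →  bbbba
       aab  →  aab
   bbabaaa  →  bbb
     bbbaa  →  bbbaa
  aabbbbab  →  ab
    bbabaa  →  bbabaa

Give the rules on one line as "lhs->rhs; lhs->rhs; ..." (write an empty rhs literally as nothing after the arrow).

  | bababbbb => babbb => bb
  | bbabbbba => bbbba
  | aab
  | bbabaaa => bbabbb => bbb

aaa->bb; abb->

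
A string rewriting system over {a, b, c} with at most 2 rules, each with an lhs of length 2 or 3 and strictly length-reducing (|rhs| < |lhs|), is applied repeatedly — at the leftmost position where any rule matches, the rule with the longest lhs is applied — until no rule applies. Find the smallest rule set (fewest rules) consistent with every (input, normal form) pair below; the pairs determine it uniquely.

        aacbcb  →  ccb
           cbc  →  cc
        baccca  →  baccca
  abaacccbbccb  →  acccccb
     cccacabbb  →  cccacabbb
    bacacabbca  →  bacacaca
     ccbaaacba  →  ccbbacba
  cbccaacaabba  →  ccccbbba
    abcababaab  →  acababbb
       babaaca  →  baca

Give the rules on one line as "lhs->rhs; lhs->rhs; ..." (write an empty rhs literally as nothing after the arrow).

aa->b; bc->c

  | aacbcb => bcbcb => cbcb => ccb
  | cbc => cc
  | baccca
  | abaacccbbccb => abbcccbbccb => abcccbbccb => acccbbccb => acccbccb => acccccb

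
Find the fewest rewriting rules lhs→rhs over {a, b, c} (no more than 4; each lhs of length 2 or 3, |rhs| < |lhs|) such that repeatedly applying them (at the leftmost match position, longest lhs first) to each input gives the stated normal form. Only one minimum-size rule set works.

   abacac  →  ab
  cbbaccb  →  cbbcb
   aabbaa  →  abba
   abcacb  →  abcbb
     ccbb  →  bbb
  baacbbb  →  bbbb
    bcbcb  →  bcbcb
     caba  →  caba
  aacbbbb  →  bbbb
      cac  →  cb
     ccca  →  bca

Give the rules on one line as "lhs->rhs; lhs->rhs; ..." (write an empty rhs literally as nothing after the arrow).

aa->a; ac->; cac->cb; cc->b

  | abacac => abac => ab
  | cbbaccb => cbbcb
  | aabbaa => abbaa => abba
  | abcacb => abcbb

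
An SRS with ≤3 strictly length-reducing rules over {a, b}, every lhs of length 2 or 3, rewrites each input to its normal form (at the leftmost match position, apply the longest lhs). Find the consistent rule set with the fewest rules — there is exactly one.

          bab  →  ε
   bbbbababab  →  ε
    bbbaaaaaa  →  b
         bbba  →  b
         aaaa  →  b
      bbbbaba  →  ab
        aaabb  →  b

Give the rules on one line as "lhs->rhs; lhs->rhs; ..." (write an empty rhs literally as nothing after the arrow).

  | bab => bb => ε
  | bbbbababab => bbababab => ababab => abbab => aab => bb => ε
  | bbbaaaaaa => baaaaaa => baaaaa => baaaa => baaa => baa => ba => b
  | bbba => ba => b

aa->b; ba->b; bb->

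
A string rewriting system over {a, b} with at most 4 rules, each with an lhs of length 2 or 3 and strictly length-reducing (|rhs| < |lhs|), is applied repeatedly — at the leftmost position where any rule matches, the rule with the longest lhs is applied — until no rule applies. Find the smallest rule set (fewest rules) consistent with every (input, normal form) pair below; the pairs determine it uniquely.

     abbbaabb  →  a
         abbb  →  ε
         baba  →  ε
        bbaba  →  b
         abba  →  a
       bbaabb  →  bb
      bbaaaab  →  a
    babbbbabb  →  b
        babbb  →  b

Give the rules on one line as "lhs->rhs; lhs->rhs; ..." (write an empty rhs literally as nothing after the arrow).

  | abbbaabb => abbaabb => abaabb => aabb => aab => a
  | abbb => abb => ab => ε
  | baba => ba => ε
  | bbaba => bba => b

ab->; abb->ab; ba->; bbb->b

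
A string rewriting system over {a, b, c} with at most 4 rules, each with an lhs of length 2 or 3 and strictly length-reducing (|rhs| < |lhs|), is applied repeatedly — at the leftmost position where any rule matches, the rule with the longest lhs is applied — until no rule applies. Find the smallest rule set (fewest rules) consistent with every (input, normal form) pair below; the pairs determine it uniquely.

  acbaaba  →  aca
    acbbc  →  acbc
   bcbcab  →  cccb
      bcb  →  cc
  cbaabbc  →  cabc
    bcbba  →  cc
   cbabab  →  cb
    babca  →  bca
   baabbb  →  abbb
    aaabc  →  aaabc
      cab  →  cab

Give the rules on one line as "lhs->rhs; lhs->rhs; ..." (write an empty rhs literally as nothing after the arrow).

  | acbaaba => acaba => aca
  | acbbc => acbc
  | bcbcab => cccab => cccb
  | bcb => cc

ba->; bbc->bc; bcb->cc; cca->cc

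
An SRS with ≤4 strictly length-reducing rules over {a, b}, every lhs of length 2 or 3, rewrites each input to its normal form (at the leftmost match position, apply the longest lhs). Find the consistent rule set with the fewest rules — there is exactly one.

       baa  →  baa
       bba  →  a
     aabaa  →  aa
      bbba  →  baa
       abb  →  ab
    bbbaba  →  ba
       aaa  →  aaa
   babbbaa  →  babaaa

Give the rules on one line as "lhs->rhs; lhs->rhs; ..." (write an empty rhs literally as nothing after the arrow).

aab->; bb->b; bba->a; bbb->ba

  | baa
  | bba => a
  | aabaa => aa
  | bbba => baa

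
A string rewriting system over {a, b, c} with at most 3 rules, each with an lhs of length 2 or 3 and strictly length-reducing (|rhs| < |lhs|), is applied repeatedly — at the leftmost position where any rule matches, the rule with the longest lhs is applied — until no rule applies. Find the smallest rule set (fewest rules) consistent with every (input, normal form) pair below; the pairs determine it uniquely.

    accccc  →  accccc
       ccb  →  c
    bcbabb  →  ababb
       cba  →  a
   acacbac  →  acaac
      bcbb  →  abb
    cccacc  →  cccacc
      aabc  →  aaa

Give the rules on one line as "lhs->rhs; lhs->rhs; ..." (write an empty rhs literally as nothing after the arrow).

  | accccc
  | ccb => c
  | bcbabb => ababb
  | cba => a

bc->a; cb->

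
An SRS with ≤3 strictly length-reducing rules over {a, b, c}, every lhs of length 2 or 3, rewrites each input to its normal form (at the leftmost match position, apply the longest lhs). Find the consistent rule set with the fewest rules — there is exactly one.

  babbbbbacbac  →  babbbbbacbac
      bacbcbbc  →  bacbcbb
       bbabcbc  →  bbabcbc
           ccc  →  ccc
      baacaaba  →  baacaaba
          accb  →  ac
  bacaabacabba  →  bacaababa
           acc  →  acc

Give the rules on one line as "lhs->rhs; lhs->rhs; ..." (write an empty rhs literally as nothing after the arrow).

  | babbbbbacbac
  | bacbcbbc => bacbcbb
  | bbabcbc
  | ccc

bbc->bb; cab->; ccb->c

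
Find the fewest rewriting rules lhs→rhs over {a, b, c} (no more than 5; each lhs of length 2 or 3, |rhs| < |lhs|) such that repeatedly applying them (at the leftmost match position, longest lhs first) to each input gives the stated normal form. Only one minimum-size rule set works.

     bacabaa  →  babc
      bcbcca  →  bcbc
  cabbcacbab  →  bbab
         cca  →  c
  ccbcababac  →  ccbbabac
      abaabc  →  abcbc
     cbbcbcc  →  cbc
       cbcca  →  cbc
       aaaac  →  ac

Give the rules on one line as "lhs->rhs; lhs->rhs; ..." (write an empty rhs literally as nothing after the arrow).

aa->c; acb->b; bbc->b; ca->

  | bacabaa => babaa => babc
  | bcbcca => bcbc
  | cabbcacbab => bbcacbab => bacbab => bbab
  | cca => c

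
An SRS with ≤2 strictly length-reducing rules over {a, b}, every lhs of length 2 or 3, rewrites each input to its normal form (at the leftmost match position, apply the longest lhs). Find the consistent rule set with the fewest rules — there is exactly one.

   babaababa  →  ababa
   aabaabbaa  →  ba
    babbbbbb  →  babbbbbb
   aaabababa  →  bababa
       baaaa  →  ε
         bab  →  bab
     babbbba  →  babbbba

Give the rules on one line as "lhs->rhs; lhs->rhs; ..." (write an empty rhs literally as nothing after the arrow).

  | babaababa => baababa => ababa
  | aabaabbaa => aaabbaa => bbaa => ba
  | babbbbbb
  | aaabababa => bababa

aaa->; baa->a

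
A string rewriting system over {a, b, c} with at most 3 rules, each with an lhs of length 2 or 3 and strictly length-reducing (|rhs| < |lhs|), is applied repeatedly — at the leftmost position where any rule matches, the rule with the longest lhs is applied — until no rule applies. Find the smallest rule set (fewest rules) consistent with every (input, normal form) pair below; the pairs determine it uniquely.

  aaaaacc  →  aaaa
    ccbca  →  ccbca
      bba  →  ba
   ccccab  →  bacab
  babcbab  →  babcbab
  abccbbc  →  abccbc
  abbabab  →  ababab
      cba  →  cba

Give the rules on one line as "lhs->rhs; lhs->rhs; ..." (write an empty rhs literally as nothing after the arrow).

acc->; bb->b; ccc->ba

  | aaaaacc => aaaa
  | ccbca
  | bba => ba
  | ccccab => bacab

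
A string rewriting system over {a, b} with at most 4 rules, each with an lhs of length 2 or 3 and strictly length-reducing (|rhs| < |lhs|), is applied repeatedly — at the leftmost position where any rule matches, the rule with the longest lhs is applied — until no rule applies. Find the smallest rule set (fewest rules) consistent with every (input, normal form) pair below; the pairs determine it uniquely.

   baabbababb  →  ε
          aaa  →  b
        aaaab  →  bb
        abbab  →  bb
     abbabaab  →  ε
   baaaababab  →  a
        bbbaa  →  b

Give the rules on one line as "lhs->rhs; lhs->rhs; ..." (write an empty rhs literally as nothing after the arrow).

aa->b; ab->a; ba->b; bbb->

  | baabbababb => babbababb => bbbababb => ababb => aabb => bbb => ε
  | aaa => ba => b
  | aaaab => baab => bab => bb
  | abbab => abab => aab => bb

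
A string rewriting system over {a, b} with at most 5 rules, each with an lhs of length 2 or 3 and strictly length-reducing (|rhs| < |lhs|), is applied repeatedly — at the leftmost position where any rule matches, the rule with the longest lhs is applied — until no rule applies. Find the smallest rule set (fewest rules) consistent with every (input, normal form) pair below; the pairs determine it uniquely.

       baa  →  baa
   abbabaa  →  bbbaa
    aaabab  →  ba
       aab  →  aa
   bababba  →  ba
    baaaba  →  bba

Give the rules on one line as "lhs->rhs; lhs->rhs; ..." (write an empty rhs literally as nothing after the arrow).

  | baa
  | abbabaa => ababaa => bbbaa
  | aaabab => bab => ba
  | aab => aa

aaa->; ab->a; aba->bb; bab->ba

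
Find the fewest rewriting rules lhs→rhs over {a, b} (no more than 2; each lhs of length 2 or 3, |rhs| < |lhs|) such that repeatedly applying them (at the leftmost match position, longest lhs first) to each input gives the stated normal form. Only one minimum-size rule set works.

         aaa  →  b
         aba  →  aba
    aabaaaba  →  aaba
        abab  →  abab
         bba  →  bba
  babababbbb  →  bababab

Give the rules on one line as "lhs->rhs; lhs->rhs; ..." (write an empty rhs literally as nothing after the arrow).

aaa->b; abb->ab

  | aaa => b
  | aba
  | aabaaaba => aabbba => aabba => aaba
  | abab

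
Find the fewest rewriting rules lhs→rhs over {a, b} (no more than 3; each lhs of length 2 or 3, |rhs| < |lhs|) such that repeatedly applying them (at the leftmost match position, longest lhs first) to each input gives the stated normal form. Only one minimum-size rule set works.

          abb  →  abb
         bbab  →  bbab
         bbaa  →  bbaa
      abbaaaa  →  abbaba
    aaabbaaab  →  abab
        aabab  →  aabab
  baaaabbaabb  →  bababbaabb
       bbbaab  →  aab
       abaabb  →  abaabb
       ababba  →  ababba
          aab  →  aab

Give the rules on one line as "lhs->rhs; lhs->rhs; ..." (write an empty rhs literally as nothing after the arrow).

  | abb
  | bbab
  | bbaa
  | abbaaaa => abbaba

aaa->ab; bbb->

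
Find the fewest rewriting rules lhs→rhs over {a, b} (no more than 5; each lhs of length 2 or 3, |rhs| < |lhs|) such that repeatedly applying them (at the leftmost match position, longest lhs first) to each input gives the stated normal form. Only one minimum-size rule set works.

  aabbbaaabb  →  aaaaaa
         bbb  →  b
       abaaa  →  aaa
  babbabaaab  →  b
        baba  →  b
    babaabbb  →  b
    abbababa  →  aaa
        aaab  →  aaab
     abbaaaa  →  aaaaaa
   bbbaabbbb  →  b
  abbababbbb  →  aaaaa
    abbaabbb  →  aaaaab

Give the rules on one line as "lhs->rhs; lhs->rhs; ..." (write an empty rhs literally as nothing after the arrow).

aba->a; abb->aa; ba->b; bb->b

  | aabbbaaabb => aaabaaabb => aaaaabb => aaaaaa
  | bbb => bb => b
  | abaaa => aaa
  | babbabaaab => bbbabaaab => bbabaaab => babaaab => bbaaab => baaab => baab => bab => bb => b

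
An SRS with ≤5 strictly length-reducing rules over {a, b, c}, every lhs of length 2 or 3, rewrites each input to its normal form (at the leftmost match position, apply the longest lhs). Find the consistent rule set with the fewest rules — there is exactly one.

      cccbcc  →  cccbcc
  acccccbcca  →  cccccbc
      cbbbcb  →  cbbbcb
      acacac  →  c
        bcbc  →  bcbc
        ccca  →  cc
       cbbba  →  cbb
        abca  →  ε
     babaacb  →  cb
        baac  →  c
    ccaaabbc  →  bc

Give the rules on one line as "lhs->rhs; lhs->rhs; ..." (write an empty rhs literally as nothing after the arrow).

ab->; ac->c; ba->; ca->

  | cccbcc
  | acccccbcca => cccccbcca => cccccbc
  | cbbbcb
  | acacac => cacac => cac => c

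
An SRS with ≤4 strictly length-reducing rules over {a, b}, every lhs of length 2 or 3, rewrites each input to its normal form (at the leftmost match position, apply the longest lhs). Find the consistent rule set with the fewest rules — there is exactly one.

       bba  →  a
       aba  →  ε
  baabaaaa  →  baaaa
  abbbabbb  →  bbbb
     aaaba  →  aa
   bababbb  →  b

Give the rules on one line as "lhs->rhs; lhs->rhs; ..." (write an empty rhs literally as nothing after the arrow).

  | bba => a
  | aba => ε
  | baabaaaa => baaaa
  | abbbabbb => babbb => bbbb

aba->; abb->; bab->bb; bba->a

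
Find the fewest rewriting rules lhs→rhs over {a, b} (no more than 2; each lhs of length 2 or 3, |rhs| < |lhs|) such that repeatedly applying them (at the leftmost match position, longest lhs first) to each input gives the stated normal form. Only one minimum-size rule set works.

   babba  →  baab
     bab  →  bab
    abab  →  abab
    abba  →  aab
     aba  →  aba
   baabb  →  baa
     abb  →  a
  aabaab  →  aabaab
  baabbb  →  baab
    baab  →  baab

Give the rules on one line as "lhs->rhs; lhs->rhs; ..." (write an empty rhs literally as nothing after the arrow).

  | babba => baab
  | bab
  | abab
  | abba => aab

bb->; bba->ab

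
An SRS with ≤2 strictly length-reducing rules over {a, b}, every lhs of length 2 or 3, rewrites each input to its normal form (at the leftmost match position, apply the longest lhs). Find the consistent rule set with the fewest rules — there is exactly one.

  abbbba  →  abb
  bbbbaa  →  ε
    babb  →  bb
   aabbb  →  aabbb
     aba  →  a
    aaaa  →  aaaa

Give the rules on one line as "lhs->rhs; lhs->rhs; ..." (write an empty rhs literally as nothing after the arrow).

ba->; bba->

  | abbbba => abb
  | bbbbaa => bba => ε
  | babb => bb
  | aabbb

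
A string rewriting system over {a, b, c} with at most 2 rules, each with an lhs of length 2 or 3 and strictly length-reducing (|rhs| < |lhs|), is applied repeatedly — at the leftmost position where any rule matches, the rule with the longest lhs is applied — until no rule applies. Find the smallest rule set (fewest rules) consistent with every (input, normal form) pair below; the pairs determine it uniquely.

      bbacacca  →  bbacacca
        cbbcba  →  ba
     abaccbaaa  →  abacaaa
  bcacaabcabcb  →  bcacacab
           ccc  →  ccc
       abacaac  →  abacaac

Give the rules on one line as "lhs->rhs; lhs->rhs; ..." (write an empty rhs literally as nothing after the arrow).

aab->a; cb->

  | bbacacca
  | cbbcba => bcba => ba
  | abaccbaaa => abacaaa
  | bcacaabcabcb => bcacacabcb => bcacacab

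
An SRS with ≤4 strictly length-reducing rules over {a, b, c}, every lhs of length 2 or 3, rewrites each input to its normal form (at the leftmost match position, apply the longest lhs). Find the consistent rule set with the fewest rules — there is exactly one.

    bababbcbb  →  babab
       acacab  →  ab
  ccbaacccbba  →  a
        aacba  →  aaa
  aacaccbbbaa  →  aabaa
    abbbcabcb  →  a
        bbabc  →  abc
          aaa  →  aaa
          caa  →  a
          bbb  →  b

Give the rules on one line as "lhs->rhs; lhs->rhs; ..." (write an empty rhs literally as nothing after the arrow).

bb->; ca->; cb->

  | bababbcbb => babacbb => babab
  | acacab => acab => ab
  | ccbaacccbba => caacccbba => acccbba => accba => aca => a
  | aacba => aaa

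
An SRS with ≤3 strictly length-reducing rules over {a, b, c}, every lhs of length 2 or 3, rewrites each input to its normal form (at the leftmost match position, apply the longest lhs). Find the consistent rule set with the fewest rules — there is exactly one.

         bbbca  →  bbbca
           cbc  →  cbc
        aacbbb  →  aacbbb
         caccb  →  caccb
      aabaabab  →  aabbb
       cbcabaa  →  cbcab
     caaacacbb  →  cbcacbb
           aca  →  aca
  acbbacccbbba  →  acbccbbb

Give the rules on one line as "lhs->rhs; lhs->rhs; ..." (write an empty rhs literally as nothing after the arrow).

aaa->b; ba->b; bac->

  | bbbca
  | cbc
  | aacbbb
  | caccb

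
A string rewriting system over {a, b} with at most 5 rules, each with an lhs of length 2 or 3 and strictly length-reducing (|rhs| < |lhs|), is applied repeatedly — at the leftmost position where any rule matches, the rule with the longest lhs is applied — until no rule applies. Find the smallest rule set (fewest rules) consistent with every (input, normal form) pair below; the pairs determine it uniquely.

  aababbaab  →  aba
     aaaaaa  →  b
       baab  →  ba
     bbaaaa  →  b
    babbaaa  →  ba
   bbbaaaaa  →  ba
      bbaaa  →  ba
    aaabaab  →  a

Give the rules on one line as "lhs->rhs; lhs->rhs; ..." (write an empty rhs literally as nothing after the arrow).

  | aababbaab => aabbaab => abaab => aba
  | aaaaaa => baaaa => bbaa => baa => bb => b
  | baab => ba
  | bbaaaa => baaaa => bbaa => baa => bb => b

aa->b; aab->a; bab->; bb->b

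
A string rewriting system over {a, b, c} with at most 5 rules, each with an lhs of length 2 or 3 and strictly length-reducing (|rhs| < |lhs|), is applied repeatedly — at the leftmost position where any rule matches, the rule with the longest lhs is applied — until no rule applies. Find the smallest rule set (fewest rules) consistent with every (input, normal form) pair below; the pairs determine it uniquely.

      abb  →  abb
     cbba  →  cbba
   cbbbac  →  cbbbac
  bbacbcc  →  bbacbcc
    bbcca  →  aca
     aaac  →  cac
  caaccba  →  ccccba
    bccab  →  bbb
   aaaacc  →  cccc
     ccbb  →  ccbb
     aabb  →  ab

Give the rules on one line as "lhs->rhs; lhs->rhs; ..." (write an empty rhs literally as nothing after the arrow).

aa->c; aab->a; bbc->a; cca->b

  | abb
  | cbba
  | cbbbac
  | bbacbcc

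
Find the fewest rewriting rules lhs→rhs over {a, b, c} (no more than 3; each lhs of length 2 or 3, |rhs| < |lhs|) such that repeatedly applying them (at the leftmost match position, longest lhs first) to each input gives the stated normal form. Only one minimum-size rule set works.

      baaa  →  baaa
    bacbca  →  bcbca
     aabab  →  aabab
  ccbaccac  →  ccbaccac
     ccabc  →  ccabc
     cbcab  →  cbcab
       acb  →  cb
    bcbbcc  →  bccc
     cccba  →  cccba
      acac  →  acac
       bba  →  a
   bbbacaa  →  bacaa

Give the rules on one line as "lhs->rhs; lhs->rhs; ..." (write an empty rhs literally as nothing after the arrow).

acb->cb; bb->

  | baaa
  | bacbca => bcbca
  | aabab
  | ccbaccac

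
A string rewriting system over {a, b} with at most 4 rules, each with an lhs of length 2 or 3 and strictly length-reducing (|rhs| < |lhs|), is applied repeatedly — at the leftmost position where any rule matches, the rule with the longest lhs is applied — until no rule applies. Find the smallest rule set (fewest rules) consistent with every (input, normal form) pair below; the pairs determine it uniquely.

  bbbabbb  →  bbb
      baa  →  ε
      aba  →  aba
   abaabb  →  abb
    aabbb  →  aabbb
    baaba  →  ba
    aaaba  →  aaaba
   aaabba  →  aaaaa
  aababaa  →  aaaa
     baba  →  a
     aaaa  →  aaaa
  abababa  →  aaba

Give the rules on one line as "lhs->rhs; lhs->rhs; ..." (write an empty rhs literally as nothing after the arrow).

  | bbbabbb => baabbb => bbb
  | baa => ε
  | aba
  | abaabb => abb

baa->; bab->; bba->aa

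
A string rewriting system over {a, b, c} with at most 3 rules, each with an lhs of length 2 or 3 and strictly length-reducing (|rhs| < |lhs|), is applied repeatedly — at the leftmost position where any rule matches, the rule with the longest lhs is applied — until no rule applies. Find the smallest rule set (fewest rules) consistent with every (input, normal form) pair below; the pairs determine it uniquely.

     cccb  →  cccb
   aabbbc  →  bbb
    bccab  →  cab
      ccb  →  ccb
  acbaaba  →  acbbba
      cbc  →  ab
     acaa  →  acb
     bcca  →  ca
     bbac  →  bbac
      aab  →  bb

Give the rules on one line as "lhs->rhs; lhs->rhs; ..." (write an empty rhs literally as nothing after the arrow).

aa->b; bc->; cbc->ab

  | cccb
  | aabbbc => bbbbc => bbb
  | bccab => cab
  | ccb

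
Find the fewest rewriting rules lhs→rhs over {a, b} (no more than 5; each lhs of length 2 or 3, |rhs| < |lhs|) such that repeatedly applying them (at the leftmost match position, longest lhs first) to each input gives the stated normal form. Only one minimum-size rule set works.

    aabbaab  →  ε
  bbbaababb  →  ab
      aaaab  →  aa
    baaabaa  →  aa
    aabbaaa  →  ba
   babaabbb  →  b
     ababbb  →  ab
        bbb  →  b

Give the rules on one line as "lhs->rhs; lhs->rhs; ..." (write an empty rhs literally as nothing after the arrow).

aab->; baa->ba; bab->; bb->b

  | aabbaab => baab => bab => ε
  | bbbaababb => bbaababb => baababb => bababb => abb => ab
  | aaaab => aa
  | baaabaa => baabaa => babaa => aa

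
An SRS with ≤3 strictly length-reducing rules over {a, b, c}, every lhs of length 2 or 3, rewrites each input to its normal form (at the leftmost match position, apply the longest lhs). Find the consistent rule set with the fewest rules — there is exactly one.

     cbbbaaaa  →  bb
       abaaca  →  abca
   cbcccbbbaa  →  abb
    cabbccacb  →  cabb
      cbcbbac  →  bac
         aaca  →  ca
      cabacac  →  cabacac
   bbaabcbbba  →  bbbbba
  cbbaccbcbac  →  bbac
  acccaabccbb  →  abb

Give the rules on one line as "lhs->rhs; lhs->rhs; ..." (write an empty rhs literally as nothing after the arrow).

  | cbbbaaaa => bbaaaa => bbaa => bb
  | abaaca => abca
  | cbcccbbbaa => cccbbbaa => acbbbaa => abbaa => abb
  | cabbccacb => cabbaacb => cabbcb => cabb

aa->; cb->; cc->a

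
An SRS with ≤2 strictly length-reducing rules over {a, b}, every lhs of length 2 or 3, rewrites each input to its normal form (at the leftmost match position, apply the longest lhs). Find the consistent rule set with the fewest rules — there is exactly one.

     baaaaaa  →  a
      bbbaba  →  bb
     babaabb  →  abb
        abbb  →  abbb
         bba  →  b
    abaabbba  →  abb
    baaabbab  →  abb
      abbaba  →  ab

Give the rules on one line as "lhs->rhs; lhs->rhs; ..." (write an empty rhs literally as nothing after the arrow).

  | baaaaaa => aaaaa => aaaa => aaa => aa => a
  | bbbaba => bbba => bb
  | babaabb => baabb => abb
  | abbb

aa->a; ba->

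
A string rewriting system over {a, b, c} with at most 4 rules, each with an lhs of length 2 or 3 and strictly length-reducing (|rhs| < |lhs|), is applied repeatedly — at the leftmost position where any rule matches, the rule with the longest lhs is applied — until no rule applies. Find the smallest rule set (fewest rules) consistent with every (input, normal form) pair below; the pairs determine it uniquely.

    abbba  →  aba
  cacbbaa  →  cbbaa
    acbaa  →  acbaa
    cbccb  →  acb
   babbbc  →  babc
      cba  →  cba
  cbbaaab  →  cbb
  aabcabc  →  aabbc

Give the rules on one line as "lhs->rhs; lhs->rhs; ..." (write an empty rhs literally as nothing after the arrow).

  | abbba => aba
  | cacbbaa => cbbaa
  | acbaa
  | cbccb => acb

aaa->b; bbb->b; ca->; cbc->a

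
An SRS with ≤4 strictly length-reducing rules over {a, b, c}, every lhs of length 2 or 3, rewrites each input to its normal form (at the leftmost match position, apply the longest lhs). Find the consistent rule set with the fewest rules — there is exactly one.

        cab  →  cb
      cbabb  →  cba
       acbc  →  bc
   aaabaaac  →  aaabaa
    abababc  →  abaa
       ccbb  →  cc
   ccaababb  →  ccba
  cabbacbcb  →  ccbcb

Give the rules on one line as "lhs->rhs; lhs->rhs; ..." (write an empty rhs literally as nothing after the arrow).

abc->ba; ac->; bb->; ca->c

  | cab => cb
  | cbabb => cba
  | acbc => bc
  | aaabaaac => aaabaa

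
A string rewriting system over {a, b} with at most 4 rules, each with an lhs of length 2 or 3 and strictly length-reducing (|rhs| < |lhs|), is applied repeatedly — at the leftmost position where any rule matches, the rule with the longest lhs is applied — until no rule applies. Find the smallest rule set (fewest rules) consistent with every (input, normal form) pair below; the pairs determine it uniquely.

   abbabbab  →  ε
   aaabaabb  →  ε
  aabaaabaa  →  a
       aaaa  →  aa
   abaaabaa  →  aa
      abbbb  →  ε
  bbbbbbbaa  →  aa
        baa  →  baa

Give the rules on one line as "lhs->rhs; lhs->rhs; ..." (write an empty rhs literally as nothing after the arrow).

aaa->a; ab->; bb->; bbb->bb

  | abbabbab => babbab => bbab => ab => ε
  | aaabaabb => abaabb => aabb => ab => ε
  | aabaaabaa => aaaabaa => aabaa => aaa => a
  | aaaa => aa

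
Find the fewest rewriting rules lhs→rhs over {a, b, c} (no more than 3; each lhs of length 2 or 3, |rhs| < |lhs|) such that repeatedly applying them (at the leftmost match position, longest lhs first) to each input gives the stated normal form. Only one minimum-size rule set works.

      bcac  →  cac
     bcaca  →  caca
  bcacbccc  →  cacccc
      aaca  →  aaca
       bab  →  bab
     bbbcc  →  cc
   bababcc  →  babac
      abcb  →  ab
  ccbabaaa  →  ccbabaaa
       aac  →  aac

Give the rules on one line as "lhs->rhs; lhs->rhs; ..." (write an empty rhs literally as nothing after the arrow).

  | bcac => cac
  | bcaca => caca
  | bcacbccc => cacbccc => cacccc
  | aaca

abc->a; bc->c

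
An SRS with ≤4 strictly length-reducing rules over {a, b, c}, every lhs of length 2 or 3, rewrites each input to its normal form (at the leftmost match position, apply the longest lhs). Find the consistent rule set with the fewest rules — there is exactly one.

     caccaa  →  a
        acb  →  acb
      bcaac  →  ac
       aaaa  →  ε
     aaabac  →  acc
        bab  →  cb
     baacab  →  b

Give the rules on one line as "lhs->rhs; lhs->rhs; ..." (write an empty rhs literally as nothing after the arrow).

aa->; ba->c; ca->a

  | caccaa => accaa => acaa => aaa => a
  | acb
  | bcaac => baac => cac => ac
  | aaaa => aa => ε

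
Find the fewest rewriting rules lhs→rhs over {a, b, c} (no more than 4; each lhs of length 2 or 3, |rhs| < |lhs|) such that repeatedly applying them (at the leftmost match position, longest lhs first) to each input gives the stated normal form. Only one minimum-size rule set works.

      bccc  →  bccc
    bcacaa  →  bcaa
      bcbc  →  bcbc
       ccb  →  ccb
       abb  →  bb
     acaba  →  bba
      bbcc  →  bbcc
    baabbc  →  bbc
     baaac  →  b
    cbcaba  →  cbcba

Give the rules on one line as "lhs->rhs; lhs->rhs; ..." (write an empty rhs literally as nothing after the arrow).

ab->b; ac->b; baa->aa

  | bccc
  | bcacaa => bcbaa => bcaa
  | bcbc
  | ccb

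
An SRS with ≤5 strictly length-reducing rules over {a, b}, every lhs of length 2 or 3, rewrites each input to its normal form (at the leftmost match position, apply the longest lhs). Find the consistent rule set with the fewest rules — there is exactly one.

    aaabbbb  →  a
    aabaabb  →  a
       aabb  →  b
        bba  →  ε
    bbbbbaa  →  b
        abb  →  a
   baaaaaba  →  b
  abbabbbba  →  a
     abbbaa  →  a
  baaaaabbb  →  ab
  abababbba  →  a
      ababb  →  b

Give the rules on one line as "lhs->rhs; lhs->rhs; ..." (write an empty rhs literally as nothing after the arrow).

  | aaabbbb => babbbb => abbbb => abb => a
  | aabaabb => bbaabb => abb => a
  | aabb => bbb => b
  | bba => ε

aa->b; ba->a; bb->; bba->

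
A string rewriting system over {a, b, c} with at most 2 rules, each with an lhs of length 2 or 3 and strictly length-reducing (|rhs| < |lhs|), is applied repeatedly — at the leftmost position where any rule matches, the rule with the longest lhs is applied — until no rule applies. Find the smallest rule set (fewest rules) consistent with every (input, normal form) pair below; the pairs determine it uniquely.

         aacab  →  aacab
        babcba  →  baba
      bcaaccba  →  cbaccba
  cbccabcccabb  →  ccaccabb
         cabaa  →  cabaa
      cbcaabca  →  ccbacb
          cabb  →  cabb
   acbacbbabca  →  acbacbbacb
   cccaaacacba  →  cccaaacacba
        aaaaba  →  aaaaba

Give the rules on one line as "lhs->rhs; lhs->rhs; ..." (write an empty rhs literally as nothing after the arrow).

  | aacab
  | babcba => baba
  | bcaaccba => cbaccba
  | cbccabcccabb => ccabcccabb => ccaccabb

bc->; bca->cb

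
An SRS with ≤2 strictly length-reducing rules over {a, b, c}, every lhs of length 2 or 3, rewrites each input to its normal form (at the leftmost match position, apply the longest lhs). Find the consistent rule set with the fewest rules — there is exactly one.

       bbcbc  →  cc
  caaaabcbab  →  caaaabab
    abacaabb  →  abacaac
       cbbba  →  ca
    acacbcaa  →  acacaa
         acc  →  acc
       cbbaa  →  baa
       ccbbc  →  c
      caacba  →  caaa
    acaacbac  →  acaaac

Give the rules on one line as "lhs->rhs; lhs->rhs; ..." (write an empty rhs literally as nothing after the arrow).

  | bbcbc => ccbc => cc
  | caaaabcbab => caaaabab
  | abacaabb => abacaac
  | cbbba => bba => ca

bb->c; cb->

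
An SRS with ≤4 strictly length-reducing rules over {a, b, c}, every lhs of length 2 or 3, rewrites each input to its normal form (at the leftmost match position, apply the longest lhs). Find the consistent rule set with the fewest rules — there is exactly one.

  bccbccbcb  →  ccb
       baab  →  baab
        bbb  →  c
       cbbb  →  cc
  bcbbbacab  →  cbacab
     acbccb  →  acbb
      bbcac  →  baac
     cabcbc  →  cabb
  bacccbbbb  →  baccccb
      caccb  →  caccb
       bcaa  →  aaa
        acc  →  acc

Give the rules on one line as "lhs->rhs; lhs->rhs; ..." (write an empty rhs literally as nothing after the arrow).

  | bccbccbcb => bcbccbcb => bbccbcb => bbcbcb => bbbcb => ccb
  | baab
  | bbb => c
  | cbbb => cc

bbb->c; bc->b; bca->aa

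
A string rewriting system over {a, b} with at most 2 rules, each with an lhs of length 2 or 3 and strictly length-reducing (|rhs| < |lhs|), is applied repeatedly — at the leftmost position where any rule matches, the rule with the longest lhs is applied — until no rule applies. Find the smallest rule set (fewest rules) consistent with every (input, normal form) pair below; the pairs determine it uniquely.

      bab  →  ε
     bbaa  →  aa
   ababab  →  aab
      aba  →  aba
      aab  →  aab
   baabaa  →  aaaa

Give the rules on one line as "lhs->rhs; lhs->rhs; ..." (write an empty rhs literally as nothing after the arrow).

  | bab => ε
  | bbaa => baa => aa
  | ababab => aab
  | aba

baa->aa; bab->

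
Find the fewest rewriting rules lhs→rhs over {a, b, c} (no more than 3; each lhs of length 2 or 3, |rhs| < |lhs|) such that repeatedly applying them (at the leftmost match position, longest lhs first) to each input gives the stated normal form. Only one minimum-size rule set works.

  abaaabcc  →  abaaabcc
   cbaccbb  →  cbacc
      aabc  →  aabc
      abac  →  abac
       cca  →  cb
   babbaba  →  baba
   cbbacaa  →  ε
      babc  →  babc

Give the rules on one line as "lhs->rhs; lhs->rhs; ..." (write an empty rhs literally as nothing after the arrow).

bba->; ca->b; cbb->c

  | abaaabcc
  | cbaccbb => cbacc
  | aabc
  | abac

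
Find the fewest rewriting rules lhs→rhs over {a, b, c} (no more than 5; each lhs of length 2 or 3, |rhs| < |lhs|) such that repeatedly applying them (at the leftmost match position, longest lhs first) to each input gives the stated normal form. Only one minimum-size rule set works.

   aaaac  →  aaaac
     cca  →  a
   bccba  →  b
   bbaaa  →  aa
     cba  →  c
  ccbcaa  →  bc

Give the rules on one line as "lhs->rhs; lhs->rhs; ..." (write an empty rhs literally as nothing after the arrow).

  | aaaac
  | cca => a
  | bccba => bba => b
  | bbaaa => baa => aa

ba->a; bba->b; ca->c; cc->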